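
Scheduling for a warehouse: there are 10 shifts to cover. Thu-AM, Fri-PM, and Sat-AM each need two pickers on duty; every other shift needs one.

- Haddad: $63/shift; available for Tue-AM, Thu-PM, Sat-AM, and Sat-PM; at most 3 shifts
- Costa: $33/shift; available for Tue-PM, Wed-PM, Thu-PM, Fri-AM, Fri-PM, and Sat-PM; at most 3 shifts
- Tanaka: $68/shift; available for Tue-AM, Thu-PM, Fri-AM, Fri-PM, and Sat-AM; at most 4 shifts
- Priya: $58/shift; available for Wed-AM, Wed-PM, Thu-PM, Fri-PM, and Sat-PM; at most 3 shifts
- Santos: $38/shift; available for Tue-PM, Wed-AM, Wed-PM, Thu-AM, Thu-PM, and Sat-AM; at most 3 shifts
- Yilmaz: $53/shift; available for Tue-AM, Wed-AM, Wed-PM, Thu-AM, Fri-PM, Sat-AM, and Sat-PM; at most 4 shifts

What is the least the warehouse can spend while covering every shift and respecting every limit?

$599

Thu-AM can only be covered by Santos and Yilmaz, so that assignment is forced.
Picking the cheapest available picker for each shift independently would cost $524, but that ignores the shift limits.
An optimal schedule: Tue-AM→Yilmaz, Tue-PM→Costa, Wed-AM→Santos, Wed-PM→Costa, Thu-AM→Santos+Yilmaz, Thu-PM→Priya, Fri-AM→Costa, Fri-PM→Yilmaz+Priya, Sat-AM→Santos+Yilmaz, Sat-PM→Priya.
Total: 53 + 33 + 38 + 33 + 38 + 53 + 58 + 33 + 53 + 58 + 38 + 53 + 58 = $599.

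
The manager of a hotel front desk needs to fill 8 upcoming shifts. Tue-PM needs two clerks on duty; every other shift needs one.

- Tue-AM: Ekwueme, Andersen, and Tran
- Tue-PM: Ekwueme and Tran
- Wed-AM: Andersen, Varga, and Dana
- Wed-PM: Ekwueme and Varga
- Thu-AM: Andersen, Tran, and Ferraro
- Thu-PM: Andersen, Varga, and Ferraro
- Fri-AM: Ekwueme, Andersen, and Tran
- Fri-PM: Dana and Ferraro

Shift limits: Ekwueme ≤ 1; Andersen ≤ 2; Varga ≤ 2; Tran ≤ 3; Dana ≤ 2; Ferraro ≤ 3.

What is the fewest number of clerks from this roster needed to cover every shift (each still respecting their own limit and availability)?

9 slots to fill and no one can take more than 3, so at least ⌈9/3⌉ = 3 clerks are needed.
Any 3 clerks together have capacity at most 3+3+2 = 8 < 9 slots, so 3 can never suffice.
Ekwueme, Varga, Tran, and Ferraro alone can cover everything: Tue-AM→Tran, Tue-PM→Ekwueme+Tran, Wed-AM→Varga, Wed-PM→Varga, Thu-AM→Ferraro, Thu-PM→Ferraro, Fri-AM→Tran, Fri-PM→Ferraro.

4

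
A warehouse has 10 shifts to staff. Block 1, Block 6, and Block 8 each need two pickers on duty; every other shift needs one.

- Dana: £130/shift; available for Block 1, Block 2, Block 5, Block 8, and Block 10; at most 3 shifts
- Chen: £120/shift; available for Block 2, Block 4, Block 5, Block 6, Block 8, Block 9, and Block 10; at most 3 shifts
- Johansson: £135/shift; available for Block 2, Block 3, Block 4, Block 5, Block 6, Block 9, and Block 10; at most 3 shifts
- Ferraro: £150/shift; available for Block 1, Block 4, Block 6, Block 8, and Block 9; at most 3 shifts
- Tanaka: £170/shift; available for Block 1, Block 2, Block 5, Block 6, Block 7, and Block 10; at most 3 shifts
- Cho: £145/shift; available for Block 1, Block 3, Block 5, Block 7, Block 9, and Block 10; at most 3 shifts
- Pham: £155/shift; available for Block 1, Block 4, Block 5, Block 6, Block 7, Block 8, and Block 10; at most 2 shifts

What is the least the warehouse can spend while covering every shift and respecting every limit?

Picking the cheapest available picker for each shift independently would cost £1660, but that ignores the shift limits.
An optimal schedule: Block 1→Dana+Cho, Block 2→Chen, Block 3→Johansson, Block 4→Chen, Block 5→Dana, Block 6→Johansson+Ferraro, Block 7→Cho, Block 8→Chen+Dana, Block 9→Johansson, Block 10→Cho.
Total: 130 + 145 + 120 + 135 + 120 + 130 + 135 + 150 + 145 + 120 + 130 + 135 + 145 = £1740.

£1740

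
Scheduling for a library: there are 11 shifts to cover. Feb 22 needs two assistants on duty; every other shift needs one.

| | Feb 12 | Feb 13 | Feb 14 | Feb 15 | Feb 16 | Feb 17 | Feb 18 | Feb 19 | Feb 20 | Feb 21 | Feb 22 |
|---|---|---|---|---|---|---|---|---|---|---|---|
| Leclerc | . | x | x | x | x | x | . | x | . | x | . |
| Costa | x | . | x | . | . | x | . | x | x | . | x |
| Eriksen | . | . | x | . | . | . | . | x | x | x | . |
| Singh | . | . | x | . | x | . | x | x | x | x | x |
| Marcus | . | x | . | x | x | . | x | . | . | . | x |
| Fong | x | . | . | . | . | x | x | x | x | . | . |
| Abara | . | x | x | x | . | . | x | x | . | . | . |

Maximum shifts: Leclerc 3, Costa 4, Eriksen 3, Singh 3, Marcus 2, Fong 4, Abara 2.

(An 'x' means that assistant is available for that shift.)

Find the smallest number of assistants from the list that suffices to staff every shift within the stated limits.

12 slots to fill and no one can take more than 4, so at least ⌈12/4⌉ = 3 assistants are needed.
Any 3 assistants together have capacity at most 4+4+3 = 11 < 12 slots, so 3 can never suffice.
Leclerc, Costa, Eriksen, and Singh alone can cover everything: Feb 12→Costa, Feb 13→Leclerc, Feb 14→Eriksen, Feb 15→Leclerc, Feb 16→Leclerc, Feb 17→Costa, Feb 18→Singh, Feb 19→Eriksen, Feb 20→Costa, Feb 21→Eriksen, Feb 22→Costa+Singh.

4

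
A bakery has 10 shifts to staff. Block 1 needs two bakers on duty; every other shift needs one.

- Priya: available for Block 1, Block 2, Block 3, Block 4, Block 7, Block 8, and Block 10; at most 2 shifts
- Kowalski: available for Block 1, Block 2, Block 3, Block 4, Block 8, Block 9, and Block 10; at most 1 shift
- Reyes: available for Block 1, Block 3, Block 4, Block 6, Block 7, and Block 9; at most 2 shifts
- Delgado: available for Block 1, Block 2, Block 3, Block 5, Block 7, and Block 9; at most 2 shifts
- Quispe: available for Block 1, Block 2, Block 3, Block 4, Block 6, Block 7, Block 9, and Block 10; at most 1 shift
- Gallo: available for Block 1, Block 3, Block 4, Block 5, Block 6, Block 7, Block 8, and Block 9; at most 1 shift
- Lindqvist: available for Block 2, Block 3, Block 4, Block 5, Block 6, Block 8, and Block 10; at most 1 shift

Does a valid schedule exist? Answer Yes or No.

No

Total capacity is 2+1+2+2+1+1+1 = 10 but 11 worker-slots are needed — infeasible.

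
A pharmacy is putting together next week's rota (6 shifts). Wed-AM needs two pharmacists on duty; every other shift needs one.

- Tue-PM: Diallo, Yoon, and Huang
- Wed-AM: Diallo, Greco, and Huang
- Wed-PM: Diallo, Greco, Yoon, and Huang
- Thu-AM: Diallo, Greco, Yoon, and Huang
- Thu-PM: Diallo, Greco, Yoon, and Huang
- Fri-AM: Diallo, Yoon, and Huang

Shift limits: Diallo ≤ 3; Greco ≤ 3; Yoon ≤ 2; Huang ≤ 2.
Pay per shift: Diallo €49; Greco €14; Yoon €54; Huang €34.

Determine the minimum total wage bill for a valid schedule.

€208

Picking the cheapest available pharmacist for each shift independently would cost €158, but that ignores the shift limits.
An optimal schedule: Tue-PM→Huang, Wed-AM→Greco+Huang, Wed-PM→Greco, Thu-AM→Greco, Thu-PM→Diallo, Fri-AM→Diallo.
Total: 34 + 14 + 34 + 14 + 14 + 49 + 49 = €208.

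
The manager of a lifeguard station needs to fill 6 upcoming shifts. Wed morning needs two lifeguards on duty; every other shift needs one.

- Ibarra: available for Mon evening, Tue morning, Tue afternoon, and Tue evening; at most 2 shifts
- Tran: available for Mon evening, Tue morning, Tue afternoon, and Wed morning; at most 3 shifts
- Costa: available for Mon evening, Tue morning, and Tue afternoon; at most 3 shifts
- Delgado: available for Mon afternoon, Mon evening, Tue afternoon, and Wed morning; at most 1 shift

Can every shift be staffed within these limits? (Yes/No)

No

Total capacity is 9 and 7 slots are needed, so capacity alone doesn't rule it out.
Shifts {Mon afternoon, Wed morning} need 3 worker-slots in total, but the lifeguards available for any of those shifts (Tran and Delgado) can supply at most 2 among them. So no valid schedule exists.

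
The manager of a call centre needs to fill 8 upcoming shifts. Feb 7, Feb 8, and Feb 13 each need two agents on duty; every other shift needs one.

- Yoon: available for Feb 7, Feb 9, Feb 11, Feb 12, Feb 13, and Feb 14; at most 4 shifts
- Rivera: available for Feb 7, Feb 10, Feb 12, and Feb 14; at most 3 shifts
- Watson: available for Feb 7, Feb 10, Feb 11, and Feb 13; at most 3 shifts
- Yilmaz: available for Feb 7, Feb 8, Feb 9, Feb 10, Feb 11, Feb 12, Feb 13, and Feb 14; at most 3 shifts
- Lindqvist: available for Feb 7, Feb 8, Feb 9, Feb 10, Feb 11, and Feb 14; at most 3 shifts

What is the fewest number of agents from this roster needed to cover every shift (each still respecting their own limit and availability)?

4

11 slots to fill and no one can take more than 4, so at least ⌈11/4⌉ = 3 agents are needed.
Any 3 agents together have capacity at most 4+3+3 = 10 < 11 slots, so 3 can never suffice.
Yoon, Rivera, Yilmaz, and Lindqvist alone can cover everything: Feb 7→Rivera+Yilmaz, Feb 8→Yilmaz+Lindqvist, Feb 9→Yoon, Feb 10→Rivera, Feb 11→Yoon, Feb 12→Yoon, Feb 13→Yoon+Yilmaz, Feb 14→Rivera.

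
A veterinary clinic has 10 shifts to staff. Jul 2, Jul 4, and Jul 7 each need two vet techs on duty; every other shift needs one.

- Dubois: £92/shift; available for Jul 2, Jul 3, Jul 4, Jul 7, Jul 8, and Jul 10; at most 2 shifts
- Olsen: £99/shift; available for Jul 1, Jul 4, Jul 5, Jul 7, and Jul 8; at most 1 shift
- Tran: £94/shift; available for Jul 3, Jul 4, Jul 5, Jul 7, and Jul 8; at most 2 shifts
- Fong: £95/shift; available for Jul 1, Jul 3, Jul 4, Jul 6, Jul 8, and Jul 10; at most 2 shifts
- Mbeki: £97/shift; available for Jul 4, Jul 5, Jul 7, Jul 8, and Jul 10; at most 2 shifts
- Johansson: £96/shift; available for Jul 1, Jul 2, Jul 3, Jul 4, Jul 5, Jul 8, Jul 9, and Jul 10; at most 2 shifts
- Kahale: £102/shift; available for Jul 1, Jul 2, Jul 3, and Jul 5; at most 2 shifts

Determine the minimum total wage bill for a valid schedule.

£1251

Jul 6 can only be covered by Fong, so that assignment is forced.
Jul 9 can only be covered by Johansson, so that assignment is forced.
Picking the cheapest available vet tech for each shift independently would cost £1216, but that ignores the shift limits.
An optimal schedule: Jul 1→Olsen, Jul 2→Dubois+Johansson, Jul 3→Kahale, Jul 4→Fong+Mbeki, Jul 5→Kahale, Jul 6→Fong, Jul 7→Tran+Mbeki, Jul 8→Tran, Jul 9→Johansson, Jul 10→Dubois.
Total: 99 + 92 + 96 + 102 + 95 + 97 + 102 + 95 + 94 + 97 + 94 + 96 + 92 = £1251.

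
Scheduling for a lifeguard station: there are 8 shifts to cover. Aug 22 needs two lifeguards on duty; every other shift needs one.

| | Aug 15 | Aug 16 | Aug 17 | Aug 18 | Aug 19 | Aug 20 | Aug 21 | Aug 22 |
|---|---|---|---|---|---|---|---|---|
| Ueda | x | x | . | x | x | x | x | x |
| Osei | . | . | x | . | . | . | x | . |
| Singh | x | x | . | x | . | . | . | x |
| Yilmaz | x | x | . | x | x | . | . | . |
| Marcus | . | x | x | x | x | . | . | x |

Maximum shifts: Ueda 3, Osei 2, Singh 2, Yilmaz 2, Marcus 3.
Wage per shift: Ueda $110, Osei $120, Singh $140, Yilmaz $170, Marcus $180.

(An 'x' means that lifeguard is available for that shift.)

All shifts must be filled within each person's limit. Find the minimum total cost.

Aug 20 can only be covered by Ueda, so that assignment is forced.
Picking the cheapest available lifeguard for each shift independently would cost $1030, but that ignores the shift limits.
An optimal schedule: Aug 15→Ueda, Aug 16→Singh, Aug 17→Osei, Aug 18→Yilmaz, Aug 19→Yilmaz, Aug 20→Ueda, Aug 21→Osei, Aug 22→Ueda+Singh.
Total: 110 + 140 + 120 + 170 + 170 + 110 + 120 + 110 + 140 = $1190.

$1190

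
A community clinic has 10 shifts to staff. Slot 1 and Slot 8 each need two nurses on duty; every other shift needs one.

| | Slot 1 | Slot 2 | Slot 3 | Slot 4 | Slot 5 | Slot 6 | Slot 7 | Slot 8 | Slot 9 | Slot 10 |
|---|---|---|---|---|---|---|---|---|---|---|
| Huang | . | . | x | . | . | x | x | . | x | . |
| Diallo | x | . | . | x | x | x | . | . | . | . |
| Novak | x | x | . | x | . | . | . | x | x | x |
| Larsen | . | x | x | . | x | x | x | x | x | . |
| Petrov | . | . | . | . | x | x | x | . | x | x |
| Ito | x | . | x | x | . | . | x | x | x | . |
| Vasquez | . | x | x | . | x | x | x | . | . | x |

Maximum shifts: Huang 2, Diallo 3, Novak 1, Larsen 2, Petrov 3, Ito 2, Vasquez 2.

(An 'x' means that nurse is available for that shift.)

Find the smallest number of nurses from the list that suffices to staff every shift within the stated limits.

12 slots to fill and no one can take more than 3, so at least ⌈12/3⌉ = 4 nurses are needed.
Any 4 nurses together have capacity at most 3+3+2+2 = 10 < 12 slots, so 4 can never suffice.
Huang, Diallo, Larsen, Petrov, and Ito alone can cover everything: Slot 1→Diallo+Ito, Slot 2→Larsen, Slot 3→Huang, Slot 4→Diallo, Slot 5→Diallo, Slot 6→Huang, Slot 7→Petrov, Slot 8→Larsen+Ito, Slot 9→Petrov, Slot 10→Petrov.

5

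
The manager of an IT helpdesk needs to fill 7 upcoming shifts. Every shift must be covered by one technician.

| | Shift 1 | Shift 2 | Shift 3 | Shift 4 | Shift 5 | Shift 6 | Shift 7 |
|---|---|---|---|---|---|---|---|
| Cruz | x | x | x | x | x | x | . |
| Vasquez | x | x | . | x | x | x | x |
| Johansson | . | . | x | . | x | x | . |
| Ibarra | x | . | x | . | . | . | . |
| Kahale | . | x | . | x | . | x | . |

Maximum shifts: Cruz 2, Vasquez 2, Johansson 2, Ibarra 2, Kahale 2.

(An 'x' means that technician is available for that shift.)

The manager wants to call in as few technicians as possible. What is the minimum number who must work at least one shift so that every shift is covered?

7 slots to fill and no one can take more than 2, so at least ⌈7/2⌉ = 4 technicians are needed.
Cruz, Vasquez, Johansson, and Ibarra alone can cover everything: Shift 1→Vasquez, Shift 2→Cruz, Shift 3→Ibarra, Shift 4→Cruz, Shift 5→Johansson, Shift 6→Johansson, Shift 7→Vasquez.

4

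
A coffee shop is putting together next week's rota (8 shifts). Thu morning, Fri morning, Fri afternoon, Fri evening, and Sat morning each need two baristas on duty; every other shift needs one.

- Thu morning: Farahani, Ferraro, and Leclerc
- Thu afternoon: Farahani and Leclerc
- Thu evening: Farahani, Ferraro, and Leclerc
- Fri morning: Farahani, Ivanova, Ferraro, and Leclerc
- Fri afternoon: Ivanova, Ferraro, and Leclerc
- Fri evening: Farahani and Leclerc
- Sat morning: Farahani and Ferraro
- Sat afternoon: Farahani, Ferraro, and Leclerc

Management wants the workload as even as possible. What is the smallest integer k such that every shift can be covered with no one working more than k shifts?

With 4 baristas and 13 worker-slots to fill, someone must work at least ⌈13/4⌉ = 4 shifts, so k ≥ 4.
k = 4 works: Thu morning→Farahani+Ferraro, Thu afternoon→Farahani, Thu evening→Ferraro, Fri morning→Ivanova+Leclerc, Fri afternoon→Ivanova+Ferraro, Fri evening→Farahani+Leclerc, Sat morning→Farahani+Ferraro, Sat afternoon→Leclerc.
Loads: Farahani 4, Ivanova 2, Ferraro 4, Leclerc 3 — all ≤ 4.

4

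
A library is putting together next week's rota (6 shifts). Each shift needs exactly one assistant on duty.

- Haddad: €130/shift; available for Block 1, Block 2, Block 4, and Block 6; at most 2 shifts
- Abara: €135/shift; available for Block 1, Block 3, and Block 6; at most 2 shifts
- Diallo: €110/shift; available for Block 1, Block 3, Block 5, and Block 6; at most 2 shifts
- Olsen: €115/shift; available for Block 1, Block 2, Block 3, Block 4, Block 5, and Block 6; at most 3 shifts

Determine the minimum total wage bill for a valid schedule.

€695

Picking the cheapest available assistant for each shift independently would cost €670, but that ignores the shift limits.
An optimal schedule: Block 1→Olsen, Block 2→Olsen, Block 3→Diallo, Block 4→Olsen, Block 5→Diallo, Block 6→Haddad.
Total: 115 + 115 + 110 + 115 + 110 + 130 = €695.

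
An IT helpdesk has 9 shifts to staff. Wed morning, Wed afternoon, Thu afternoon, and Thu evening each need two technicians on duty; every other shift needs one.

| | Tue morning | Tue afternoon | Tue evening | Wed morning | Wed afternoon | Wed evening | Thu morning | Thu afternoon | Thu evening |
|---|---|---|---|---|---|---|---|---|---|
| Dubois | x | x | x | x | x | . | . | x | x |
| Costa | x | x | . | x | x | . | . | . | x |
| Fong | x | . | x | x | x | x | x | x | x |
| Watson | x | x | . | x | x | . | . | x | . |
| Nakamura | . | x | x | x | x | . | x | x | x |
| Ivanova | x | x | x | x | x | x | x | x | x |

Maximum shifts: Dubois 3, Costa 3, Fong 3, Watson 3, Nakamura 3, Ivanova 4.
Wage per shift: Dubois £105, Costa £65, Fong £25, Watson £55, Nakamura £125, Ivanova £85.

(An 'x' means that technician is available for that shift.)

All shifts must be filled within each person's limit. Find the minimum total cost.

Picking the cheapest available technician for each shift independently would cost £485, but that ignores the shift limits.
An optimal schedule: Tue morning→Watson, Tue afternoon→Watson, Tue evening→Fong, Wed morning→Costa+Ivanova, Wed afternoon→Costa+Ivanova, Wed evening→Fong, Thu morning→Fong, Thu afternoon→Watson+Ivanova, Thu evening→Costa+Ivanova.
Total: 55 + 55 + 25 + 65 + 85 + 65 + 85 + 25 + 25 + 55 + 85 + 65 + 85 = £775.

£775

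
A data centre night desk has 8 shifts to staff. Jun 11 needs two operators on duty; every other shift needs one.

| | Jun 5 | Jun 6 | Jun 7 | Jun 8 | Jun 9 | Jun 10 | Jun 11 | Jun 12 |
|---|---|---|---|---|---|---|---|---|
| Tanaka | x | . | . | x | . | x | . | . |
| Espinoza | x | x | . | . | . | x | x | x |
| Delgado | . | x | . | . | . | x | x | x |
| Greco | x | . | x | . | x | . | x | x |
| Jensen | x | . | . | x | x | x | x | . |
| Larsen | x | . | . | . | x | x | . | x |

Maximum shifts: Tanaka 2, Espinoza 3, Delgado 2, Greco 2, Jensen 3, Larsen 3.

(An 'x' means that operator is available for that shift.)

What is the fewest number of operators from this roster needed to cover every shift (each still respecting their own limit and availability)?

4

9 slots to fill and no one can take more than 3, so at least ⌈9/3⌉ = 3 operators are needed.
No set of 3 operators can cover every shift (each such set leaves at least one shift with no one available or exceeds a cap).
Tanaka, Espinoza, Delgado, and Greco alone can cover everything: Jun 5→Tanaka, Jun 6→Espinoza, Jun 7→Greco, Jun 8→Tanaka, Jun 9→Greco, Jun 10→Espinoza, Jun 11→Espinoza+Delgado, Jun 12→Delgado.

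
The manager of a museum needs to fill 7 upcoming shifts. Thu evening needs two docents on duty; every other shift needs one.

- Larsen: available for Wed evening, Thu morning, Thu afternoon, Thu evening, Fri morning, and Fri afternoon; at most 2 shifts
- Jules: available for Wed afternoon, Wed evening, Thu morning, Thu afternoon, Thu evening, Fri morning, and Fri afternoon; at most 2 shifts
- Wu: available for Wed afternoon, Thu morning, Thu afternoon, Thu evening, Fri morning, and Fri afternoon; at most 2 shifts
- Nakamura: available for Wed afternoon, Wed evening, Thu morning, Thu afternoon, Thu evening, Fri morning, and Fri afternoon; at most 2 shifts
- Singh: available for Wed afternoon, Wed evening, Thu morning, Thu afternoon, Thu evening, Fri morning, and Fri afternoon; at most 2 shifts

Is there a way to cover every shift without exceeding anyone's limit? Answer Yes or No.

Yes

One valid schedule: Wed afternoon→Jules, Wed evening→Larsen, Thu morning→Larsen, Thu afternoon→Jules, Thu evening→Nakamura+Singh, Fri morning→Wu, Fri afternoon→Wu.
Loads: Larsen 2/2, Jules 2/2, Wu 2/2, Nakamura 1/2, Singh 1/2 — all within limits.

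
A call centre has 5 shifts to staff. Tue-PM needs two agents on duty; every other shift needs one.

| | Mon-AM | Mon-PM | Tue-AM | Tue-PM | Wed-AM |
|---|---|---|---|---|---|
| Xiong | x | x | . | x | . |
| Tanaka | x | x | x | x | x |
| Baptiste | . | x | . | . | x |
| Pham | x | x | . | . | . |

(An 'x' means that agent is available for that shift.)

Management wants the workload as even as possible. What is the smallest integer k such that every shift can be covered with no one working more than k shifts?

2

With 4 agents and 6 worker-slots to fill, someone must work at least ⌈6/4⌉ = 2 shifts, so k ≥ 2.
k = 2 works: Mon-AM→Xiong, Mon-PM→Baptiste, Tue-AM→Tanaka, Tue-PM→Xiong+Tanaka, Wed-AM→Baptiste.
Loads: Xiong 2, Tanaka 2, Baptiste 2, Pham 0 — all ≤ 2.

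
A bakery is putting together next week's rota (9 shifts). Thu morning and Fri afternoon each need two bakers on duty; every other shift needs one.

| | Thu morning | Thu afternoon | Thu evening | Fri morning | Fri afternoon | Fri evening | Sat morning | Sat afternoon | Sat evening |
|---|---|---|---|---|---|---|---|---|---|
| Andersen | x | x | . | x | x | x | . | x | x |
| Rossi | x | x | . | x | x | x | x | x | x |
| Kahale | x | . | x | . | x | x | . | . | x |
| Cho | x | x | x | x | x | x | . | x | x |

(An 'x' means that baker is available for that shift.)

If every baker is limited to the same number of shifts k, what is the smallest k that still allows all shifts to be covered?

With 4 bakers and 11 worker-slots to fill, someone must work at least ⌈11/4⌉ = 3 shifts, so k ≥ 3.
k = 3 works: Thu morning→Kahale+Cho, Thu afternoon→Andersen, Thu evening→Kahale, Fri morning→Andersen, Fri afternoon→Kahale+Cho, Fri evening→Rossi, Sat morning→Rossi, Sat afternoon→Andersen, Sat evening→Rossi.
Loads: Andersen 3, Rossi 3, Kahale 3, Cho 2 — all ≤ 3.

3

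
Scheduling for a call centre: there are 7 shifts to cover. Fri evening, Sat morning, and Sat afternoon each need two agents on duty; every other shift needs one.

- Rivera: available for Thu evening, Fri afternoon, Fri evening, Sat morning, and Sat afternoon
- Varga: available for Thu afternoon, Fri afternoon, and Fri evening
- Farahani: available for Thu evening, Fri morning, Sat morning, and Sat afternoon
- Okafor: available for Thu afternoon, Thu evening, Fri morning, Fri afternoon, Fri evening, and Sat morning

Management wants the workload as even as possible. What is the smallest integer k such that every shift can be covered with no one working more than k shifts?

With 4 agents and 10 worker-slots to fill, someone must work at least ⌈10/4⌉ = 3 shifts, so k ≥ 3.
k = 3 works: Thu afternoon→Varga, Thu evening→Rivera, Fri morning→Farahani, Fri afternoon→Rivera, Fri evening→Varga+Okafor, Sat morning→Farahani+Okafor, Sat afternoon→Rivera+Farahani.
Loads: Rivera 3, Varga 2, Farahani 3, Okafor 2 — all ≤ 3.

3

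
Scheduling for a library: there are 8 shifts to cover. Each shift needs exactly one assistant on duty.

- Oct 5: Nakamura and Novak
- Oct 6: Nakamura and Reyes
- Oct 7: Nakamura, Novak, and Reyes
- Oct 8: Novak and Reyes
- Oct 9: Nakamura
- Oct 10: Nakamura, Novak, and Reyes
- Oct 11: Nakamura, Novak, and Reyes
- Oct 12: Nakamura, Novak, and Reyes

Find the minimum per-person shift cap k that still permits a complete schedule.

3

With 3 assistants and 8 worker-slots to fill, someone must work at least ⌈8/3⌉ = 3 shifts, so k ≥ 3.
k = 3 works: Oct 5→Nakamura, Oct 6→Nakamura, Oct 7→Novak, Oct 8→Novak, Oct 9→Nakamura, Oct 10→Novak, Oct 11→Reyes, Oct 12→Reyes.
Loads: Nakamura 3, Novak 3, Reyes 2 — all ≤ 3.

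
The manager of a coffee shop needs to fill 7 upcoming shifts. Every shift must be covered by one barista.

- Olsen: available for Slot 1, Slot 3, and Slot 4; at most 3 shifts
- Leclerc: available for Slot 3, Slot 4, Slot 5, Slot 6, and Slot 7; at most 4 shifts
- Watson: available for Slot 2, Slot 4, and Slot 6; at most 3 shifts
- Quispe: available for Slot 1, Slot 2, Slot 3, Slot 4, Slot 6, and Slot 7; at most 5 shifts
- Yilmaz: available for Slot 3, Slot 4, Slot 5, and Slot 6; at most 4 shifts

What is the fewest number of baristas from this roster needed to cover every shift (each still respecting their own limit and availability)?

7 slots to fill and no one can take more than 5, so at least ⌈7/5⌉ = 2 baristas are needed.
Leclerc and Quispe alone can cover everything: Slot 1→Quispe, Slot 2→Quispe, Slot 3→Leclerc, Slot 4→Leclerc, Slot 5→Leclerc, Slot 6→Leclerc, Slot 7→Quispe.

2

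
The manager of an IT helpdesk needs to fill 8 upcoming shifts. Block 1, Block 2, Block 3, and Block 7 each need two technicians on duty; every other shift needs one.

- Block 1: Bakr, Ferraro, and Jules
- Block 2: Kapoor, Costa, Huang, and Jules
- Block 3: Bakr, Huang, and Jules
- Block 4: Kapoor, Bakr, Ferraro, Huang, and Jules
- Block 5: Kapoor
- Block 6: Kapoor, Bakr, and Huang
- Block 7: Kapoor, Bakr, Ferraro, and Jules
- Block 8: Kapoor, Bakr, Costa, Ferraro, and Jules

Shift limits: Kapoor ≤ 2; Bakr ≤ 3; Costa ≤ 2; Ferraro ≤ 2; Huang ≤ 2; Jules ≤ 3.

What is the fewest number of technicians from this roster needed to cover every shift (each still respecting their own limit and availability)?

12 slots to fill and no one can take more than 3, so at least ⌈12/3⌉ = 4 technicians are needed.
Any 4 technicians together have capacity at most 3+3+2+2 = 10 < 12 slots, so 4 can never suffice.
Kapoor, Bakr, Costa, Ferraro, and Jules alone can cover everything: Block 1→Bakr+Ferraro, Block 2→Costa+Jules, Block 3→Bakr+Jules, Block 4→Bakr, Block 5→Kapoor, Block 6→Kapoor, Block 7→Ferraro+Jules, Block 8→Costa.

5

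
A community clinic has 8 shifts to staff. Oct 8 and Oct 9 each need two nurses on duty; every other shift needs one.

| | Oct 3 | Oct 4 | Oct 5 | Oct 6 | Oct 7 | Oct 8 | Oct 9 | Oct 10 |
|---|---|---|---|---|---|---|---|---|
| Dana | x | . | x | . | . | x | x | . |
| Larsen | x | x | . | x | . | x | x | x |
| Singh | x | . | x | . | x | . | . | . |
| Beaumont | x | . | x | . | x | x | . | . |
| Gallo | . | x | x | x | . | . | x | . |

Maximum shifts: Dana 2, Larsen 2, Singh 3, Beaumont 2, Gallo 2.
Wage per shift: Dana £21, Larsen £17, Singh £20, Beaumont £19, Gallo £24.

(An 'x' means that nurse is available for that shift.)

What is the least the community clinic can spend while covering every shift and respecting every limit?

Oct 10 can only be covered by Larsen, so that assignment is forced.
Picking the cheapest available nurse for each shift independently would cost £180, but that ignores the shift limits.
An optimal schedule: Oct 3→Singh, Oct 4→Larsen, Oct 5→Singh, Oct 6→Gallo, Oct 7→Beaumont, Oct 8→Beaumont+Dana, Oct 9→Dana+Gallo, Oct 10→Larsen.
Total: 20 + 17 + 20 + 24 + 19 + 19 + 21 + 21 + 24 + 17 = £202.

£202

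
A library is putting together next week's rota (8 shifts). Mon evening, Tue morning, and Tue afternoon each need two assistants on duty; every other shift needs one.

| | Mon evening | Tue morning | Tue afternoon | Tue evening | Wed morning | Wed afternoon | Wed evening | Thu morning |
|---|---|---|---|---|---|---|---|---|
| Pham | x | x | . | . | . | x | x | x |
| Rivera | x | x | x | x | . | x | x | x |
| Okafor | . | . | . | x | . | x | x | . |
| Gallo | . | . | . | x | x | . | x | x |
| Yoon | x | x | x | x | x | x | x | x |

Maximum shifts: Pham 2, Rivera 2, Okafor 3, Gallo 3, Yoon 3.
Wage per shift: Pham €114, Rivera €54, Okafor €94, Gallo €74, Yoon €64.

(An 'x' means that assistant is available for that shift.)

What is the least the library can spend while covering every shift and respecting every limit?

€824

Tue afternoon can only be covered by Rivera and Yoon, so that assignment is forced.
Picking the cheapest available assistant for each shift independently would cost €634, but that ignores the shift limits.
An optimal schedule: Mon evening→Rivera+Yoon, Tue morning→Yoon+Pham, Tue afternoon→Rivera+Yoon, Tue evening→Gallo, Wed morning→Gallo, Wed afternoon→Okafor, Wed evening→Okafor, Thu morning→Gallo.
Total: 54 + 64 + 64 + 114 + 54 + 64 + 74 + 74 + 94 + 94 + 74 = €824.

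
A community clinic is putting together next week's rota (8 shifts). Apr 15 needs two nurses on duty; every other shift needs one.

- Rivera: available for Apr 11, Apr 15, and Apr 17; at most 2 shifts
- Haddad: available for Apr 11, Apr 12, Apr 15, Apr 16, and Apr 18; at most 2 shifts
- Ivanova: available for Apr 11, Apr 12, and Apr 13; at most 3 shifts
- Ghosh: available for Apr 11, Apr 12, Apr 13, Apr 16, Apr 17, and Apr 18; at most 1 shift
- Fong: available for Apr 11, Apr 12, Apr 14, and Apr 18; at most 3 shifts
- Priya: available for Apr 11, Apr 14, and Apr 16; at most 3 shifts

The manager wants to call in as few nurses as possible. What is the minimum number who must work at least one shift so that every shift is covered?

4

9 slots to fill and no one can take more than 3, so at least ⌈9/3⌉ = 3 nurses are needed.
Shifts {Apr 13, Apr 14, Apr 15} need 4 slots, but among the nurses available for them (Rivera, Haddad, Ivanova, Ghosh, Fong, and Priya) any 3 together supply at most 3. So 3 nurses are not enough.
Rivera, Haddad, Ivanova, and Fong alone can cover everything: Apr 11→Ivanova, Apr 12→Ivanova, Apr 13→Ivanova, Apr 14→Fong, Apr 15→Rivera+Haddad, Apr 16→Haddad, Apr 17→Rivera, Apr 18→Fong.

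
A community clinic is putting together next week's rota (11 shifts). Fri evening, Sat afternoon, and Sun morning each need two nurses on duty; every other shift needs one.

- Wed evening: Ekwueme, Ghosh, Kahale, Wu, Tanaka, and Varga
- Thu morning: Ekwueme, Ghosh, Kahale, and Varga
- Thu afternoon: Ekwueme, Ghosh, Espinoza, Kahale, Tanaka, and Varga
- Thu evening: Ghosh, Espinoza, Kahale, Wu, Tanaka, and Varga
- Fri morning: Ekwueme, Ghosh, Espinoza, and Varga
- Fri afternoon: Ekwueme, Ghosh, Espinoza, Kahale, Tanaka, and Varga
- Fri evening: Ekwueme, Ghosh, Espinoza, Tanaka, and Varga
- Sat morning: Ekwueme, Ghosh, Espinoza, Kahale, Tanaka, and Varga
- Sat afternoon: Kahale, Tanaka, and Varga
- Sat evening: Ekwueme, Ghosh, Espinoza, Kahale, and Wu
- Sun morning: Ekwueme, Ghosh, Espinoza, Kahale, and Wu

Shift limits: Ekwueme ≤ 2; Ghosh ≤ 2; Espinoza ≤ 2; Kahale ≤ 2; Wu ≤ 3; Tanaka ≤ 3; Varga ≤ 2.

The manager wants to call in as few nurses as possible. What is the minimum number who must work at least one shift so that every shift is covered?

6

14 slots to fill and no one can take more than 3, so at least ⌈14/3⌉ = 5 nurses are needed.
Any 5 nurses together have capacity at most 3+3+2+2+2 = 12 < 14 slots, so 5 can never suffice.
Ekwueme, Ghosh, Espinoza, Kahale, Wu, and Tanaka alone can cover everything: Wed evening→Ghosh, Thu morning→Ekwueme, Thu afternoon→Ghosh, Thu evening→Wu, Fri morning→Ekwueme, Fri afternoon→Espinoza, Fri evening→Espinoza+Tanaka, Sat morning→Tanaka, Sat afternoon→Kahale+Tanaka, Sat evening→Wu, Sun morning→Kahale+Wu.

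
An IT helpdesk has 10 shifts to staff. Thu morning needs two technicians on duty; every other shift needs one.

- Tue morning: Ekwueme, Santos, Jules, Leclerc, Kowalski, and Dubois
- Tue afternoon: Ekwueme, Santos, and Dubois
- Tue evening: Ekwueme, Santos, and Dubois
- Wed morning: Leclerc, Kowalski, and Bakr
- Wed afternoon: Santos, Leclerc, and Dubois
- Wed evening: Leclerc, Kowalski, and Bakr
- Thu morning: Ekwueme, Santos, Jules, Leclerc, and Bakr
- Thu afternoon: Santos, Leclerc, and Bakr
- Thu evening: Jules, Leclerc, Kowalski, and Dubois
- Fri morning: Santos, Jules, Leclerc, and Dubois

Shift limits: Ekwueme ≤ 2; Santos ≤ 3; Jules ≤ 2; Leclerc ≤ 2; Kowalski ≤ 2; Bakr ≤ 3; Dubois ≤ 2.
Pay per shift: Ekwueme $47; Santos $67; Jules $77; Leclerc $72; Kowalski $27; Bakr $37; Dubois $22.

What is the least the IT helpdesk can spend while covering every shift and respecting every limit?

$437

Picking the cheapest available technician for each shift independently would cost $307, but that ignores the shift limits.
An optimal schedule: Tue morning→Ekwueme, Tue afternoon→Dubois, Tue evening→Dubois, Wed morning→Kowalski, Wed afternoon→Santos, Wed evening→Bakr, Thu morning→Bakr+Ekwueme, Thu afternoon→Bakr, Thu evening→Kowalski, Fri morning→Santos.
Total: 47 + 22 + 22 + 27 + 67 + 37 + 37 + 47 + 37 + 27 + 67 = $437.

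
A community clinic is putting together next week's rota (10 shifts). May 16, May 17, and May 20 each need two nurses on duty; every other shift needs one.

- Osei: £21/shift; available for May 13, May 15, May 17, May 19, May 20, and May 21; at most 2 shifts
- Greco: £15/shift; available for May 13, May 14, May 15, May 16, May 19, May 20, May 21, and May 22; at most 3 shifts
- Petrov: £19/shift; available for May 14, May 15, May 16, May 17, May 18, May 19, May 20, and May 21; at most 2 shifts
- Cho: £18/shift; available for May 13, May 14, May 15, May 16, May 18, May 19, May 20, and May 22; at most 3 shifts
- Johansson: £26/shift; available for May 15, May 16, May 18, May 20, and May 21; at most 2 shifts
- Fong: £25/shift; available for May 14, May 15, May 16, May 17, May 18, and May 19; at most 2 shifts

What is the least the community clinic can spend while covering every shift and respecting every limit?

£255

Picking the cheapest available nurse for each shift independently would cost £214, but that ignores the shift limits.
An optimal schedule: May 13→Greco, May 14→Greco, May 15→Fong, May 16→Cho+Fong, May 17→Petrov+Osei, May 18→Cho, May 19→Cho, May 20→Osei+Johansson, May 21→Petrov, May 22→Greco.
Total: 15 + 15 + 25 + 18 + 25 + 19 + 21 + 18 + 18 + 21 + 26 + 19 + 15 = £255.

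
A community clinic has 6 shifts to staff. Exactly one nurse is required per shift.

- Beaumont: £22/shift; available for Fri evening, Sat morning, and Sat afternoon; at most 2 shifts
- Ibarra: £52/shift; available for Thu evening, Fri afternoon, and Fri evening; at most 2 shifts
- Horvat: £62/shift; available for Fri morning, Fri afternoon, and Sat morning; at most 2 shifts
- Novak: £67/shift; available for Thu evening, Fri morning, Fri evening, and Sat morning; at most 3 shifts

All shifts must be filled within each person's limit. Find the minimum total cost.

£272

Sat afternoon can only be covered by Beaumont, so that assignment is forced.
Picking the cheapest available nurse for each shift independently would cost £232, but that ignores the shift limits.
An optimal schedule: Thu evening→Ibarra, Fri morning→Horvat, Fri afternoon→Ibarra, Fri evening→Beaumont, Sat morning→Horvat, Sat afternoon→Beaumont.
Total: 52 + 62 + 52 + 22 + 62 + 22 = £272.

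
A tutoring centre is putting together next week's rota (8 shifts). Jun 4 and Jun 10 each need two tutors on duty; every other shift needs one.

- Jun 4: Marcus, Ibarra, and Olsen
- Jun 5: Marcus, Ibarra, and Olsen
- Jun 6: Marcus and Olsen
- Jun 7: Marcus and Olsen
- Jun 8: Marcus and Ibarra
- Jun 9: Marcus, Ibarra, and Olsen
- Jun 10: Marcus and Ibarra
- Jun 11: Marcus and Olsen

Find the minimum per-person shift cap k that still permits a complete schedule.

With 3 tutors and 10 worker-slots to fill, someone must work at least ⌈10/3⌉ = 4 shifts, so k ≥ 4.
k = 4 works: Jun 4→Ibarra+Olsen, Jun 5→Ibarra, Jun 6→Marcus, Jun 7→Marcus, Jun 8→Marcus, Jun 9→Ibarra, Jun 10→Marcus+Ibarra, Jun 11→Olsen.
Loads: Marcus 4, Ibarra 4, Olsen 2 — all ≤ 4.

4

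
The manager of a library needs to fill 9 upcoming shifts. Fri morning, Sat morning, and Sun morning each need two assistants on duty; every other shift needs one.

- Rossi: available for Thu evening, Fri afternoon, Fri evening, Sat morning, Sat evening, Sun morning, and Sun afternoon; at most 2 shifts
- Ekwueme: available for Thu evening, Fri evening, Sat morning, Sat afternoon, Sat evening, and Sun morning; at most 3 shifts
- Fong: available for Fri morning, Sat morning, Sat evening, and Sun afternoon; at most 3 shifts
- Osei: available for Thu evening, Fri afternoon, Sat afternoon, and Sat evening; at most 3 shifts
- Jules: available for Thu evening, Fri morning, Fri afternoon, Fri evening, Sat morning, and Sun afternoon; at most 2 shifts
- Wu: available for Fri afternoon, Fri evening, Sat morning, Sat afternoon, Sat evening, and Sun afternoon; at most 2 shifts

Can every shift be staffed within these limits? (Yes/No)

Fri morning can only be covered by Fong and Jules, so that assignment is forced.
Sun morning can only be covered by Rossi and Ekwueme, so that assignment is forced.
One valid schedule: Thu evening→Rossi, Fri morning→Fong+Jules, Fri afternoon→Osei, Fri evening→Ekwueme, Sat morning→Jules+Wu, Sat afternoon→Ekwueme, Sat evening→Fong, Sun morning→Rossi+Ekwueme, Sun afternoon→Fong.
Loads: Rossi 2/2, Ekwueme 3/3, Fong 3/3, Osei 1/3, Jules 2/2, Wu 1/2 — all within limits.

Yes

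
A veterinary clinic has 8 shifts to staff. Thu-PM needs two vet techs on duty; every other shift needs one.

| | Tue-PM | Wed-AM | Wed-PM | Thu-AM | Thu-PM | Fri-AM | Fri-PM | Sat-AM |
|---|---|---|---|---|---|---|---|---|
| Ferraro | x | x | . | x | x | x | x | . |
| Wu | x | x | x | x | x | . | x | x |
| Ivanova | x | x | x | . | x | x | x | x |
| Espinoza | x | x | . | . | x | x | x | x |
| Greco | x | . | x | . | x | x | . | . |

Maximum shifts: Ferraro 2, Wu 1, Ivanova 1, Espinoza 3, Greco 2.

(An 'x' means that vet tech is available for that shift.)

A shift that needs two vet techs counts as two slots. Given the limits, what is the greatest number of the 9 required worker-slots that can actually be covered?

9

Total capacity across all vet techs is 2+1+1+3+2 = 9, and 9 slots are needed, so at most 9 can be filled.
An assignment achieving 9: Tue-PM→Greco, Wed-AM→Ferraro, Wed-PM→Wu, Thu-AM→Ferraro, Thu-PM→Espinoza+Greco, Fri-AM→Espinoza, Fri-PM→Espinoza, Sat-AM→Ivanova.
Loads: Ferraro 2/2, Wu 1/1, Ivanova 1/1, Espinoza 3/3, Greco 2/2.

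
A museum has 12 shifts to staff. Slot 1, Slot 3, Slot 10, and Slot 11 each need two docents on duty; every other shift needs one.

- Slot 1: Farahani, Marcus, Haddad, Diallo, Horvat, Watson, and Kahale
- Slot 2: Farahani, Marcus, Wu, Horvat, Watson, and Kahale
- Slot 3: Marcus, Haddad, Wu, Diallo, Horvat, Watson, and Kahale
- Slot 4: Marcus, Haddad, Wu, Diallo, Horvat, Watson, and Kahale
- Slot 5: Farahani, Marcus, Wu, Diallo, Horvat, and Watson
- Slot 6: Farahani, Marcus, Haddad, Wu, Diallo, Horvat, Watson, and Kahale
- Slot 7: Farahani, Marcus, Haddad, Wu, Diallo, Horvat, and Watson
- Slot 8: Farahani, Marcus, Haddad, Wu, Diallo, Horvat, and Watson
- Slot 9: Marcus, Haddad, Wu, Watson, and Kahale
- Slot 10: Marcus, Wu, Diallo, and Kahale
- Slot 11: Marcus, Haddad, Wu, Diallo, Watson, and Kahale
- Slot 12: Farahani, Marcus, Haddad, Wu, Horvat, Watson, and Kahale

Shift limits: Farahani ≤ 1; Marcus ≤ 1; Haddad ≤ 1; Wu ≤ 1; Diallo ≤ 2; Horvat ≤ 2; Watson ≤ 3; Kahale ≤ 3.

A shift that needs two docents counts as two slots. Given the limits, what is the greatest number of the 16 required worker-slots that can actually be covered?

14

Total capacity across all docents is 1+1+1+1+2+2+3+3 = 14, and 16 slots are needed, so at most 14 can be filled.
An assignment achieving 14: Slot 1→Horvat+Watson, Slot 2→Farahani, Slot 3→Horvat+Watson, Slot 4→Kahale, Slot 5→Diallo, Slot 6→Kahale, Slot 9→Haddad, Slot 10→Marcus+Wu, Slot 11→Diallo+Watson, Slot 12→Kahale.
Loads: Farahani 1/1, Marcus 1/1, Haddad 1/1, Wu 1/1, Diallo 2/2, Horvat 2/2, Watson 3/3, Kahale 3/3.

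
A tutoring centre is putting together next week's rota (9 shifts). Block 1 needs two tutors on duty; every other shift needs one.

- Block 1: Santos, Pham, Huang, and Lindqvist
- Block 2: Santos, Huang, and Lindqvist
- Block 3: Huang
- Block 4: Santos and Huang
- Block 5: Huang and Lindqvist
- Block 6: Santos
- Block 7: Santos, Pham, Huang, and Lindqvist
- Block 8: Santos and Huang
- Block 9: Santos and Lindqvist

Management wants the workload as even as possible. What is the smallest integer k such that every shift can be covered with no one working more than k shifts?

3

With 4 tutors and 10 worker-slots to fill, someone must work at least ⌈10/4⌉ = 3 shifts, so k ≥ 3.
k = 3 works: Block 1→Pham+Lindqvist, Block 2→Huang, Block 3→Huang, Block 4→Santos, Block 5→Huang, Block 6→Santos, Block 7→Pham, Block 8→Santos, Block 9→Lindqvist.
Loads: Santos 3, Pham 2, Huang 3, Lindqvist 2 — all ≤ 3.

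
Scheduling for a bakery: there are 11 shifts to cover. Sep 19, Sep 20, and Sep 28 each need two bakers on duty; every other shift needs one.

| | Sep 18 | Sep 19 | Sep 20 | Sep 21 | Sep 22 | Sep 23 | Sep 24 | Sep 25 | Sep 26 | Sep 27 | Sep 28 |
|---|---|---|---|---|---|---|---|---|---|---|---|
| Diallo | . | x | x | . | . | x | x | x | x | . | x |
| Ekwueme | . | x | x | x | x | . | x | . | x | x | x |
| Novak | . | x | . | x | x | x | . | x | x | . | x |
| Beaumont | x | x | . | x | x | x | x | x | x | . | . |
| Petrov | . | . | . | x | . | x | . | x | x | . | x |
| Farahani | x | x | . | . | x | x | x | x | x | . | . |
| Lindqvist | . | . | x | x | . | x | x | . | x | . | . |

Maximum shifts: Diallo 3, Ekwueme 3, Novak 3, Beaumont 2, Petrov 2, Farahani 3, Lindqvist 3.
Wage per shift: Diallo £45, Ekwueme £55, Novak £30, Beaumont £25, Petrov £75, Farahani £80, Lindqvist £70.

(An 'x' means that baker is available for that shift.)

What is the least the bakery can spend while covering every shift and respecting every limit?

£650

Sep 27 can only be covered by Ekwueme, so that assignment is forced.
Picking the cheapest available baker for each shift independently would cost £460, but that ignores the shift limits.
An optimal schedule: Sep 18→Beaumont, Sep 19→Diallo+Ekwueme, Sep 20→Diallo+Ekwueme, Sep 21→Novak, Sep 22→Beaumont, Sep 23→Lindqvist, Sep 24→Lindqvist, Sep 25→Novak, Sep 26→Lindqvist, Sep 27→Ekwueme, Sep 28→Novak+Diallo.
Total: 25 + 45 + 55 + 45 + 55 + 30 + 25 + 70 + 70 + 30 + 70 + 55 + 30 + 45 = £650.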